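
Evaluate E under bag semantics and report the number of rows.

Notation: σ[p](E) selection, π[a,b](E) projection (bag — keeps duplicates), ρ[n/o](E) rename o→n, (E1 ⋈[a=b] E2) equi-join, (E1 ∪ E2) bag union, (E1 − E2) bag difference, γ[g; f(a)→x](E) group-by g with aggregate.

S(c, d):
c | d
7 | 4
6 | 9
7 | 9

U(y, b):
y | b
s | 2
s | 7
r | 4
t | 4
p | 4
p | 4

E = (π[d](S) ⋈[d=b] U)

Subexpression sizes:
  S → 3
  π[d](S) → 3
  U → 6
  (π[d](S) ⋈[d=b] U) → 4

|E| = 4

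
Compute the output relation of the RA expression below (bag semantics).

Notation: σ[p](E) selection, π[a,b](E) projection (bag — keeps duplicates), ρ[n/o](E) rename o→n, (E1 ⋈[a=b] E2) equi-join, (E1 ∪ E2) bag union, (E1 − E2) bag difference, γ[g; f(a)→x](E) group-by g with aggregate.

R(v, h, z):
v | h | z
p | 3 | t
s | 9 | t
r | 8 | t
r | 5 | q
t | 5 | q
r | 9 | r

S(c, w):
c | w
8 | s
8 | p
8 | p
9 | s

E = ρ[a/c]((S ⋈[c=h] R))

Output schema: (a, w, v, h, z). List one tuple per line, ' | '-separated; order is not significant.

Stepwise |·|:
  S → 4
  R → 6
  (S ⋈[c=h] R) → 5
  ρ[a/c]((S ⋈[c=h] R)) → 5

== RESULT ==
a | w | v | h | z
8 | p | r | 8 | t
8 | p | r | 8 | t
8 | s | r | 8 | t
9 | s | r | 9 | r
9 | s | s | 9 | t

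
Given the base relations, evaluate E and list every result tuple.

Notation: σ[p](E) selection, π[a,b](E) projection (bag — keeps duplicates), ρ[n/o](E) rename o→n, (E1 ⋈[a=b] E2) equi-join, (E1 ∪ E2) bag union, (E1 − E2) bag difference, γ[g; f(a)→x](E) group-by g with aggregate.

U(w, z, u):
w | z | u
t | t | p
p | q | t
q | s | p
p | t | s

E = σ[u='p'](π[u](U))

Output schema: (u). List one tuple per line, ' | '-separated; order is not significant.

Subexpression sizes:
  U → 4
  π[u](U) → 4
  σ[u='p'](π[u](U)) → 2

== RESULT ==
u
p
p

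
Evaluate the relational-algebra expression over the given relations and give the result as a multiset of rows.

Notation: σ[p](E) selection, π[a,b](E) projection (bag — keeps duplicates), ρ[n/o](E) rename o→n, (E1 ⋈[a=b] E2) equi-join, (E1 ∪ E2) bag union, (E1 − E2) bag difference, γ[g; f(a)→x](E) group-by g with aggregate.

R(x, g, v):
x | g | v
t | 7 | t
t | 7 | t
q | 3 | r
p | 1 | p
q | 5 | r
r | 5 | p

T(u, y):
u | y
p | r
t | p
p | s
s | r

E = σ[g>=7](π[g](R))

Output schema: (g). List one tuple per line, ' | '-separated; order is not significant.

Subexpression sizes:
  R → 6
  π[g](R) → 6
  σ[g>=7](π[g](R)) → 2

== RESULT ==
g
7
7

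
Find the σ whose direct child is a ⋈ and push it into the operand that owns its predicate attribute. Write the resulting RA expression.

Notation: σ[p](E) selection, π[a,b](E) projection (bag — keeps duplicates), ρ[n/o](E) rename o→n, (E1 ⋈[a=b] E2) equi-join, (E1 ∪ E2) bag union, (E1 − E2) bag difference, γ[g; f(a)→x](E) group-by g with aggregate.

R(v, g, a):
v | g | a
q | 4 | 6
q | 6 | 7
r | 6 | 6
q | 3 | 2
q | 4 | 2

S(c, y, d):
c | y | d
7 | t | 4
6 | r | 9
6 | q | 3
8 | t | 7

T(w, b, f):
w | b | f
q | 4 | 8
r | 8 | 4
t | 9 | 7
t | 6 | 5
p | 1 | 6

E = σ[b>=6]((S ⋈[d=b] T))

σ filters on b, owned by the right side.
E' = (S ⋈[d=b] σ[b>=6](T))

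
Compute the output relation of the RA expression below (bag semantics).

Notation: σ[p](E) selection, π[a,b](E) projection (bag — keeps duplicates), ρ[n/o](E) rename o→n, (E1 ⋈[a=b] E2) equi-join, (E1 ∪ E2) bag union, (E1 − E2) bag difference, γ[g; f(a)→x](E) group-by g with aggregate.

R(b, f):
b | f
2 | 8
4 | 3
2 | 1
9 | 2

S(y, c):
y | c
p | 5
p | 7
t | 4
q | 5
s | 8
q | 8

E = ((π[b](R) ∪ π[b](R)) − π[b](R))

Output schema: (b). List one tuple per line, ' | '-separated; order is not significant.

Row counts bottom-up:
  R → 4
  π[b](R) → 4
  R → 4
  π[b](R) → 4
  (π[b](R) ∪ π[b](R)) → 8
  R → 4
  π[b](R) → 4
  ((π[b](R) ∪ π[b](R)) − π[b](R)) → 4

== RESULT ==
b
2
2
4
9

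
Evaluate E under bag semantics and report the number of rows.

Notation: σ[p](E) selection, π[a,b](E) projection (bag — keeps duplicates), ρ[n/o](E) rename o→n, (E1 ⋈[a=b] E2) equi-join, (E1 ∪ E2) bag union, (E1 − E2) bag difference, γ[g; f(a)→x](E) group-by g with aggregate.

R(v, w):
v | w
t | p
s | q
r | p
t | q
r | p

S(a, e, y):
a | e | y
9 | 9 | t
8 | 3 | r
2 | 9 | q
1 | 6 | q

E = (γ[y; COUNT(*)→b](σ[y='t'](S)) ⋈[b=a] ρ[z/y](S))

Per-node cardinality:
  S → 4
  σ[y='t'](S) → 1
  γ[y; COUNT(*)→b](σ[y='t'](S)) → 1
  S → 4
  ρ[z/y](S) → 4
  (γ[y; COUNT(*)→b](σ[y='t'](S)) ⋈[b=a] ρ[z/y](S)) → 1

|E| = 1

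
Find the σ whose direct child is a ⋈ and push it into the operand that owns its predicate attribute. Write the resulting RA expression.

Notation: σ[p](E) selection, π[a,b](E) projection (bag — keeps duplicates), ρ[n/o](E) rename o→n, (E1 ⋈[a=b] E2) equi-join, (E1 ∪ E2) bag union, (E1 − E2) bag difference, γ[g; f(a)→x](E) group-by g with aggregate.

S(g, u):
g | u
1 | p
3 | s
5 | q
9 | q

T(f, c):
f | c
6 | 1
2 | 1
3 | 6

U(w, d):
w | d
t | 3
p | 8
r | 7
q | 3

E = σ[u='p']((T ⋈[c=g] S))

σ filters on u, owned by the right side.
E' = (T ⋈[c=g] σ[u='p'](S))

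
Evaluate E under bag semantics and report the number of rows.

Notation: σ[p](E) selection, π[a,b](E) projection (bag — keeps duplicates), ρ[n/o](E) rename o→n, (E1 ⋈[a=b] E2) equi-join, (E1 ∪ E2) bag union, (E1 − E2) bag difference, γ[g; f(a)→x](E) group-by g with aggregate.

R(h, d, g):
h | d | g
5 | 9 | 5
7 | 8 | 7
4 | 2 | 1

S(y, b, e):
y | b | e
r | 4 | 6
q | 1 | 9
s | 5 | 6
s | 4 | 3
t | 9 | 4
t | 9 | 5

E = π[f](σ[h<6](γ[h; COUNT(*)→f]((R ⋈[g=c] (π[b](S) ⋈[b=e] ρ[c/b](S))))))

Subexpression sizes:
  R → 3
  S → 6
  π[b](S) → 6
  S → 6
  ρ[c/b](S) → 6
  (π[b](S) ⋈[b=e] ρ[c/b](S)) → 5
  (R ⋈[g=c] (π[b](S) ⋈[b=e] ρ[c/b](S))) → 2
  γ[h; COUNT(*)→f]((R ⋈[g=c] (π[b](S) ⋈[b=e] ρ[c/b](S)))) → 1
  σ[h<6](γ[h; COUNT(*)→f]((R ⋈[g=c] (π[b](S) ⋈[b=e] ρ[c/b](S))))) → 1
  π[f](σ[h<6](γ[h; COUNT(*)→f]((R ⋈[g=c] (π[b](S) ⋈[b=e] ρ[c/b](S)))))) → 1

|E| = 1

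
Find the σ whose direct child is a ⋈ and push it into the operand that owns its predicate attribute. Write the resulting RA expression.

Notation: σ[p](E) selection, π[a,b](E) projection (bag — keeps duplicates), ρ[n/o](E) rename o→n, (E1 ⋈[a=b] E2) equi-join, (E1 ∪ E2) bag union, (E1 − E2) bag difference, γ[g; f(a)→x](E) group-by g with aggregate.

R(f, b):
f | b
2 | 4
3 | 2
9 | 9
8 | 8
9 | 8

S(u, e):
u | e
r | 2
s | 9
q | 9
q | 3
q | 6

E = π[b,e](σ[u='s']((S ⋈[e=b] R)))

σ filters on u, owned by the left side.
E' = π[b,e]((σ[u='s'](S) ⋈[e=b] R))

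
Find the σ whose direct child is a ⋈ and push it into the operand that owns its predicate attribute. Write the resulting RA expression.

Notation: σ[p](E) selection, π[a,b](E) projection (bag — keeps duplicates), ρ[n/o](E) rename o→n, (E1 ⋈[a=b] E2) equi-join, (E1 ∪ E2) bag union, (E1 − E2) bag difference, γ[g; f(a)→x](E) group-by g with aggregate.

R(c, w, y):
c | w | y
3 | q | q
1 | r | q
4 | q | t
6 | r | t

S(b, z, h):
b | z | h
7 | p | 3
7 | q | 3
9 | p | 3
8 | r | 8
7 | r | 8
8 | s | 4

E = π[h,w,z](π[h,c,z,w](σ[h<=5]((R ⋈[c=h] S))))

σ filters on h, owned by the right side.
E' = π[h,w,z](π[h,c,z,w]((R ⋈[c=h] σ[h<=5](S))))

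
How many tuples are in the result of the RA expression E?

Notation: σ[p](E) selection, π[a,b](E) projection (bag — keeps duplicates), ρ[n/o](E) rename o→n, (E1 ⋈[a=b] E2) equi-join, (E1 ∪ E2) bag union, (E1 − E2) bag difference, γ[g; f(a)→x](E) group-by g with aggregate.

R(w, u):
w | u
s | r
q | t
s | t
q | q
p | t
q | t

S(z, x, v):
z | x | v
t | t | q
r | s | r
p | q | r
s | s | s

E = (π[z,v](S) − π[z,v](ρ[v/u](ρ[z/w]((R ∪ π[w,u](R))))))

Stepwise |·|:
  S → 4
  π[z,v](S) → 4
  R → 6
  R → 6
  π[w,u](R) → 6
  (R ∪ π[w,u](R)) → 12
  ρ[z/w]((R ∪ π[w,u](R))) → 12
  ρ[v/u](ρ[z/w]((R ∪ π[w,u](R)))) → 12
  π[z,v](ρ[v/u](ρ[z/w]((R ∪ π[w,u](R))))) → 12
  (π[z,v](S) − π[z,v](ρ[v/u](ρ[z/w]((R ∪ π[w,u](R)))))) → 4

|E| = 4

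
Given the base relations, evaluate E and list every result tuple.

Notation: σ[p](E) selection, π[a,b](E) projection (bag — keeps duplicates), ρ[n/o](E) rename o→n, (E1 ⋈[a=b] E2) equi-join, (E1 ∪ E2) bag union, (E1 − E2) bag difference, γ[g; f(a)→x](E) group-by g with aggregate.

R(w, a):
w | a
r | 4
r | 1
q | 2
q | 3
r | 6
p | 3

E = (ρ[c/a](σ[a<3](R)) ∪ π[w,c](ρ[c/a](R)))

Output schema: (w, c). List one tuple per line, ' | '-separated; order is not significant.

Per-node cardinality:
  R → 6
  σ[a<3](R) → 2
  ρ[c/a](σ[a<3](R)) → 2
  R → 6
  ρ[c/a](R) → 6
  π[w,c](ρ[c/a](R)) → 6
  (ρ[c/a](σ[a<3](R)) ∪ π[w,c](ρ[c/a](R))) → 8

== RESULT ==
w | c
p | 3
q | 2
q | 2
q | 3
r | 1
r | 1
r | 4
r | 6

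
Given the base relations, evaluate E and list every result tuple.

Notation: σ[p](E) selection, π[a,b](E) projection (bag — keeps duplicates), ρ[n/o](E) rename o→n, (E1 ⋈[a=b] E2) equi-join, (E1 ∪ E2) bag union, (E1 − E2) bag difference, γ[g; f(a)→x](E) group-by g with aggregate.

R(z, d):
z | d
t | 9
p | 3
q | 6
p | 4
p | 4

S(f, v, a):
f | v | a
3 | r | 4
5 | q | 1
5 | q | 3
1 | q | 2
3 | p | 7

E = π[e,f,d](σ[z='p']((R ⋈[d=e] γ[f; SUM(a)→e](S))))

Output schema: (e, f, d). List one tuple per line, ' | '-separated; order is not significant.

Subexpression sizes:
  R → 5
  S → 5
  γ[f; SUM(a)→e](S) → 3
  (R ⋈[d=e] γ[f; SUM(a)→e](S)) → 2
  σ[z='p']((R ⋈[d=e] γ[f; SUM(a)→e](S))) → 2
  π[e,f,d](σ[z='p']((R ⋈[d=e] γ[f; SUM(a)→e](S)))) → 2

== RESULT ==
e | f | d
4 | 5 | 4
4 | 5 | 4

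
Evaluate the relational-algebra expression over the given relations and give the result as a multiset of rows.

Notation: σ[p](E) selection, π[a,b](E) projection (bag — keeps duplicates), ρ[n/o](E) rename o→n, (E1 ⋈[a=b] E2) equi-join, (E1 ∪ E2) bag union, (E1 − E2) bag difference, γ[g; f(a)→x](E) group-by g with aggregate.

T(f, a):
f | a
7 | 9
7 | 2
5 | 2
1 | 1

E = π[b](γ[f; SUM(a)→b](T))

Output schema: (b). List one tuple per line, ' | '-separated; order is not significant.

Row counts bottom-up:
  T → 4
  γ[f; SUM(a)→b](T) → 3
  π[b](γ[f; SUM(a)→b](T)) → 3

== RESULT ==
b
1
2
11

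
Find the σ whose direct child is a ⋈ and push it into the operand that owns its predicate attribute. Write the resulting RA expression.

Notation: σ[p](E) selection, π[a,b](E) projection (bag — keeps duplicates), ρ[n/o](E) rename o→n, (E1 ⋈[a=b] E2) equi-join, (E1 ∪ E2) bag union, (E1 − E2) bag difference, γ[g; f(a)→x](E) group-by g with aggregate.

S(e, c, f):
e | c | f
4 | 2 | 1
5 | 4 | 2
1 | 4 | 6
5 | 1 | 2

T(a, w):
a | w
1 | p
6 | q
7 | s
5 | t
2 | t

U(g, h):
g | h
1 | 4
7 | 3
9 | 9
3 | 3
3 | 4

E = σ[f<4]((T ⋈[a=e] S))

σ filters on f, owned by the right side.
E' = (T ⋈[a=e] σ[f<4](S))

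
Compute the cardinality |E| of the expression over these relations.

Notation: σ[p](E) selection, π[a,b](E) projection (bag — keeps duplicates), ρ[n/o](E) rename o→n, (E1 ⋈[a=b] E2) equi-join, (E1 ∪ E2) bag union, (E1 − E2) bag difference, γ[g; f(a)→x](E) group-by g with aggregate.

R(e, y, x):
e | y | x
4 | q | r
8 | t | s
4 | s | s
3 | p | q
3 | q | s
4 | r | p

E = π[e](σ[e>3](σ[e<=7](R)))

Row counts bottom-up:
  R → 6
  σ[e<=7](R) → 5
  σ[e>3](σ[e<=7](R)) → 3
  π[e](σ[e>3](σ[e<=7](R))) → 3

|E| = 3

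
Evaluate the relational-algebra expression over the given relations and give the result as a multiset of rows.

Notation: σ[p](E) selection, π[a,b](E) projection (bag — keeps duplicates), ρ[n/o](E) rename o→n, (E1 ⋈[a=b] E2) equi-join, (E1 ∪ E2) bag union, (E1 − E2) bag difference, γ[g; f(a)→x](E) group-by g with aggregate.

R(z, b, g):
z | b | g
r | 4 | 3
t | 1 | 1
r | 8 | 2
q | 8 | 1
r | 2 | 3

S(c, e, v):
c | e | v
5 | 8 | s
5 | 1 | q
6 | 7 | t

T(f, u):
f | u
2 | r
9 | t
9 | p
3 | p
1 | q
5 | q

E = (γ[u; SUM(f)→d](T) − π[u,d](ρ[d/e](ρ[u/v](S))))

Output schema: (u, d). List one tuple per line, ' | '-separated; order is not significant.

Row counts bottom-up:
  T → 6
  γ[u; SUM(f)→d](T) → 4
  S → 3
  ρ[u/v](S) → 3
  ρ[d/e](ρ[u/v](S)) → 3
  π[u,d](ρ[d/e](ρ[u/v](S))) → 3
  (γ[u; SUM(f)→d](T) − π[u,d](ρ[d/e](ρ[u/v](S)))) → 4

== RESULT ==
u | d
p | 12
q | 6
r | 2
t | 9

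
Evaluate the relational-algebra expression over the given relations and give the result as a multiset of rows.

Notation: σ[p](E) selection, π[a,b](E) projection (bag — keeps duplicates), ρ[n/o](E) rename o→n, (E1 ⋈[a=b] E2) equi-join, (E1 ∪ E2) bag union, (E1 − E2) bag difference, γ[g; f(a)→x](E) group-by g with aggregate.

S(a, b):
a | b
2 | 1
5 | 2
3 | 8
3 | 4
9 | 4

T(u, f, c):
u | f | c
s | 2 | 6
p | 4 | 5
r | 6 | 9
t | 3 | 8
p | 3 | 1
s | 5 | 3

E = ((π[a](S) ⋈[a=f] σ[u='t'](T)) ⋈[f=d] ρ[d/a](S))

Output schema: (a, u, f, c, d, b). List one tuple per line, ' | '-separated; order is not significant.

Per-node cardinality:
  S → 5
  π[a](S) → 5
  T → 6
  σ[u='t'](T) → 1
  (π[a](S) ⋈[a=f] σ[u='t'](T)) → 2
  S → 5
  ρ[d/a](S) → 5
  ((π[a](S) ⋈[a=f] σ[u='t'](T)) ⋈[f=d] ρ[d/a](S)) → 4

== RESULT ==
a | u | f | c | d | b
3 | t | 3 | 8 | 3 | 4
3 | t | 3 | 8 | 3 | 4
3 | t | 3 | 8 | 3 | 8
3 | t | 3 | 8 | 3 | 8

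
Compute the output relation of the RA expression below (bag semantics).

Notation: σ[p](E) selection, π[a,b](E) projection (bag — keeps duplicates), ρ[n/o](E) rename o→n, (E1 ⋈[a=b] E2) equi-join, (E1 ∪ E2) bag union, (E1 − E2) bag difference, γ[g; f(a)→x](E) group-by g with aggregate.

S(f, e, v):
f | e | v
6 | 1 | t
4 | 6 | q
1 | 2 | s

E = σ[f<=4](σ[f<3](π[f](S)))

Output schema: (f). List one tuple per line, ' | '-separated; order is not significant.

Stepwise |·|:
  S → 3
  π[f](S) → 3
  σ[f<3](π[f](S)) → 1
  σ[f<=4](σ[f<3](π[f](S))) → 1

== RESULT ==
f
1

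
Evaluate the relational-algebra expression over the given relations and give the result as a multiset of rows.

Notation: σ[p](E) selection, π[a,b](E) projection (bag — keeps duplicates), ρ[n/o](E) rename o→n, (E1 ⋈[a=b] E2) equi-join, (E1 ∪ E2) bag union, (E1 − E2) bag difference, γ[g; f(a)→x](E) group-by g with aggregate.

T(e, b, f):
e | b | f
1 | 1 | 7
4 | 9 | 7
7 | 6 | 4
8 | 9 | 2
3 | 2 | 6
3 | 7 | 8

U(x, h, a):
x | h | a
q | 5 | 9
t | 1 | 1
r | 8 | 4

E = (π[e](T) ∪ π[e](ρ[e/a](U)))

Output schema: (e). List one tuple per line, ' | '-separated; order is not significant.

Stepwise |·|:
  T → 6
  π[e](T) → 6
  U → 3
  ρ[e/a](U) → 3
  π[e](ρ[e/a](U)) → 3
  (π[e](T) ∪ π[e](ρ[e/a](U))) → 9

== RESULT ==
e
1
1
3
3
4
4
7
8
9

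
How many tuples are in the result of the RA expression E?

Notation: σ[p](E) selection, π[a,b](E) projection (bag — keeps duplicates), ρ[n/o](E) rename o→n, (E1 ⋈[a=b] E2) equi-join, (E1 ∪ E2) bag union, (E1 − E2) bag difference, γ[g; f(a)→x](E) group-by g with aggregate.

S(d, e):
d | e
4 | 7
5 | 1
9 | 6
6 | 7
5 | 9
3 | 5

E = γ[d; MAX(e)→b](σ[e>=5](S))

Per-node cardinality:
  S → 6
  σ[e>=5](S) → 5
  γ[d; MAX(e)→b](σ[e>=5](S)) → 5

|E| = 5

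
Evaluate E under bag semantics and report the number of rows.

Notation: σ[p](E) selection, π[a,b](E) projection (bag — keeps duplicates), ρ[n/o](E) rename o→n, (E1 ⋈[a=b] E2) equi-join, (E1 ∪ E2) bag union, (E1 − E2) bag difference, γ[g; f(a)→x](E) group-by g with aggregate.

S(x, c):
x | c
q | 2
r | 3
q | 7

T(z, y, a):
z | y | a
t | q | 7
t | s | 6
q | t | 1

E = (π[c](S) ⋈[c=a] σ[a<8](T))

Stepwise |·|:
  S → 3
  π[c](S) → 3
  T → 3
  σ[a<8](T) → 3
  (π[c](S) ⋈[c=a] σ[a<8](T)) → 1

|E| = 1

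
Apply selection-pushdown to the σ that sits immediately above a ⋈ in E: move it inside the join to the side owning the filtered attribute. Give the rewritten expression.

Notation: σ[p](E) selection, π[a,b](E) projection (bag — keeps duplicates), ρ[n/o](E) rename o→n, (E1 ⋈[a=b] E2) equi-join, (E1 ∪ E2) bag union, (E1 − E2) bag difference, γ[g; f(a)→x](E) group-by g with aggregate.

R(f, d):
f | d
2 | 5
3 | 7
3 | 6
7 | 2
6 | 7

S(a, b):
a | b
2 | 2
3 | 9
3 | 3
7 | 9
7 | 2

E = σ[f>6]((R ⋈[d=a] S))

σ filters on f, owned by the left side.
E' = (σ[f>6](R) ⋈[d=a] S)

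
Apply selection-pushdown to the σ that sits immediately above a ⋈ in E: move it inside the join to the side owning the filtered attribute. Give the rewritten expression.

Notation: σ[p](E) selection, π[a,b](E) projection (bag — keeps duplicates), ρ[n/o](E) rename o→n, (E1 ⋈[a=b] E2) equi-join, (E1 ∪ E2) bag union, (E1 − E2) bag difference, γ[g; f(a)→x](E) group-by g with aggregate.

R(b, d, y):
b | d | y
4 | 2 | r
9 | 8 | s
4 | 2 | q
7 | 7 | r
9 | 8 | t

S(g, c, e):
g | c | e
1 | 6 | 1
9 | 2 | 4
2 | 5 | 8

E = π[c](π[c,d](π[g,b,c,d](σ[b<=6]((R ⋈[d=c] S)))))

σ filters on b, owned by the left side.
E' = π[c](π[c,d](π[g,b,c,d]((σ[b<=6](R) ⋈[d=c] S))))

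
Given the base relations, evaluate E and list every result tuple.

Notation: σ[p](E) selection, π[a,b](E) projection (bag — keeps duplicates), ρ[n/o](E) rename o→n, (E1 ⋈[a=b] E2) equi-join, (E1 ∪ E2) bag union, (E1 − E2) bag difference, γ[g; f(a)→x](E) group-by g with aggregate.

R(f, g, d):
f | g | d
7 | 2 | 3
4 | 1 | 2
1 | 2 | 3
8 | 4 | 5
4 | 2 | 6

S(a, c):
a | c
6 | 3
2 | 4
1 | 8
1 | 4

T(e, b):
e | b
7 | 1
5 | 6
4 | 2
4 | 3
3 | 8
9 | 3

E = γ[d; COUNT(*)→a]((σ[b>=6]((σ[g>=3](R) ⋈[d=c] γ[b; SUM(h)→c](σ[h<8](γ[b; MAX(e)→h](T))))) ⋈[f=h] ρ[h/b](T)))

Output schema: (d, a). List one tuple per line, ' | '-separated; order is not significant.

Per-node cardinality:
  R → 5
  σ[g>=3](R) → 1
  T → 6
  γ[b; MAX(e)→h](T) → 5
  σ[h<8](γ[b; MAX(e)→h](T)) → 4
  γ[b; SUM(h)→c](σ[h<8](γ[b; MAX(e)→h](T))) → 4
  (σ[g>=3](R) ⋈[d=c] γ[b; SUM(h)→c](σ[h<8](γ[b; MAX(e)→h](T)))) → 1
  σ[b>=6]((σ[g>=3](R) ⋈[d=c] γ[b; SUM(h)→c](σ[h<8](γ[b; MAX(e)→h](T))))) → 1
  T → 6
  ρ[h/b](T) → 6
  (σ[b>=6]((σ[g>=3](R) ⋈[d=c] γ[b; SUM(h)→c](σ[h<8](γ[b; MAX(e)→h](T))))) ⋈[f=h] ρ[h/b](T)) → 1
  γ[d; COUNT(*)→a]((σ[b>=6]((σ[g>=3](R) ⋈[d=c] γ[b; SUM(h)→c](σ[h<8](γ[b; MAX(e)→h](T))))) ⋈[f=h] ρ[h/b](T))) → 1

== RESULT ==
d | a
5 | 1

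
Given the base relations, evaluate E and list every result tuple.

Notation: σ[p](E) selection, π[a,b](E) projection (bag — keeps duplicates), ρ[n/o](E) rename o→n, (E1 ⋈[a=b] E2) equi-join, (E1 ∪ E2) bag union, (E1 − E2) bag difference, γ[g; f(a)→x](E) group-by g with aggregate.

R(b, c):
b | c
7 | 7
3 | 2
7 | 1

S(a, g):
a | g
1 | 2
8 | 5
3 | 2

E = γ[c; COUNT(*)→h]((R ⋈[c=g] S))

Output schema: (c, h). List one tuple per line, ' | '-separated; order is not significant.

Subexpression sizes:
  R → 3
  S → 3
  (R ⋈[c=g] S) → 2
  γ[c; COUNT(*)→h]((R ⋈[c=g] S)) → 1

== RESULT ==
c | h
2 | 2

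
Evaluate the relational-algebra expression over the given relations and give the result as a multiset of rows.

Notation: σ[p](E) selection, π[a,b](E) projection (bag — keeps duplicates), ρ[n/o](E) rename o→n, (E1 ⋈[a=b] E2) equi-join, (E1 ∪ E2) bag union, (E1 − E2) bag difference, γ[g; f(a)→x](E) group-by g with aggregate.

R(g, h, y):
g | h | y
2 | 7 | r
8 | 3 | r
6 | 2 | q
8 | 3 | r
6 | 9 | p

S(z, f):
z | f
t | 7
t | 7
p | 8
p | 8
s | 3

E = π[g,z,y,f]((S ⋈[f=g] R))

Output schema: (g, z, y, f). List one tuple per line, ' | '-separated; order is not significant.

Subexpression sizes:
  S → 5
  R → 5
  (S ⋈[f=g] R) → 4
  π[g,z,y,f]((S ⋈[f=g] R)) → 4

== RESULT ==
g | z | y | f
8 | p | r | 8
8 | p | r | 8
8 | p | r | 8
8 | p | r | 8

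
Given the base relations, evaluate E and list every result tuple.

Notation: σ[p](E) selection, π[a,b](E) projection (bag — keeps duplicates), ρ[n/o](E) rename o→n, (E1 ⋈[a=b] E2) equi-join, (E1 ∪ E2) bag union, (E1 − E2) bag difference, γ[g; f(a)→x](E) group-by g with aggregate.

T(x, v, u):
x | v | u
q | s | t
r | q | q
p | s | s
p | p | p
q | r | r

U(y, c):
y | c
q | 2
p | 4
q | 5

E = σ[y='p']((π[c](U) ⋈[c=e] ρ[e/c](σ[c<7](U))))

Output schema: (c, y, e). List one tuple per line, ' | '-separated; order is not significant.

Stepwise |·|:
  U → 3
  π[c](U) → 3
  U → 3
  σ[c<7](U) → 3
  ρ[e/c](σ[c<7](U)) → 3
  (π[c](U) ⋈[c=e] ρ[e/c](σ[c<7](U))) → 3
  σ[y='p']((π[c](U) ⋈[c=e] ρ[e/c](σ[c<7](U)))) → 1

== RESULT ==
c | y | e
4 | p | 4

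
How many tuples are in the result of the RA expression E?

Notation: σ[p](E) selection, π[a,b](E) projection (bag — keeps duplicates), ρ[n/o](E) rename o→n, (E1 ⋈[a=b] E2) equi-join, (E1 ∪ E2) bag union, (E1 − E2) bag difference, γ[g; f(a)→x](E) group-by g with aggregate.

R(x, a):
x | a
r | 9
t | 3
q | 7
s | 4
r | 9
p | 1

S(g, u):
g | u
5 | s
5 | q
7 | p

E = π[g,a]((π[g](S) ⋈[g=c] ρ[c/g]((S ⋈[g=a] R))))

Per-node cardinality:
  S → 3
  π[g](S) → 3
  S → 3
  R → 6
  (S ⋈[g=a] R) → 1
  ρ[c/g]((S ⋈[g=a] R)) → 1
  (π[g](S) ⋈[g=c] ρ[c/g]((S ⋈[g=a] R))) → 1
  π[g,a]((π[g](S) ⋈[g=c] ρ[c/g]((S ⋈[g=a] R)))) → 1

|E| = 1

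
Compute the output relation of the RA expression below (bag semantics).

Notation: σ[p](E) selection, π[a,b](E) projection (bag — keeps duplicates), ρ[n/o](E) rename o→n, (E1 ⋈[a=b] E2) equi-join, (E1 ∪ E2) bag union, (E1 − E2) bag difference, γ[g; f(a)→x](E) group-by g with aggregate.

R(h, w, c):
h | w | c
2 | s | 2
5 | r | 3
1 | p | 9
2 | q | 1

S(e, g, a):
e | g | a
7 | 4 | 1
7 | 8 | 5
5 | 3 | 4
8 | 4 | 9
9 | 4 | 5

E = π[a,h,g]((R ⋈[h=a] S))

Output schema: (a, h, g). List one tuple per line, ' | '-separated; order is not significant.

Stepwise |·|:
  R → 4
  S → 5
  (R ⋈[h=a] S) → 3
  π[a,h,g]((R ⋈[h=a] S)) → 3

== RESULT ==
a | h | g
1 | 1 | 4
5 | 5 | 4
5 | 5 | 8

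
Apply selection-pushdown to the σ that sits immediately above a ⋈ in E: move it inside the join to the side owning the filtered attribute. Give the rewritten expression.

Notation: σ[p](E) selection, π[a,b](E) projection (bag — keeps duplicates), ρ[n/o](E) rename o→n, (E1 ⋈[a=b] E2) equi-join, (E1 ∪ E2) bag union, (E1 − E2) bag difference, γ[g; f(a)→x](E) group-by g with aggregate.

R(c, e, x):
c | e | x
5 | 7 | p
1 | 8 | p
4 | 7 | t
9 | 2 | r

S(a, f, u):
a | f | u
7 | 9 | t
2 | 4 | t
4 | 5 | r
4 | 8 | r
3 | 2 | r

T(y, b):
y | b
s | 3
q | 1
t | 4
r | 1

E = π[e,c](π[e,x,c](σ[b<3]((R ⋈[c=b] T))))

σ filters on b, owned by the right side.
E' = π[e,c](π[e,x,c]((R ⋈[c=b] σ[b<3](T))))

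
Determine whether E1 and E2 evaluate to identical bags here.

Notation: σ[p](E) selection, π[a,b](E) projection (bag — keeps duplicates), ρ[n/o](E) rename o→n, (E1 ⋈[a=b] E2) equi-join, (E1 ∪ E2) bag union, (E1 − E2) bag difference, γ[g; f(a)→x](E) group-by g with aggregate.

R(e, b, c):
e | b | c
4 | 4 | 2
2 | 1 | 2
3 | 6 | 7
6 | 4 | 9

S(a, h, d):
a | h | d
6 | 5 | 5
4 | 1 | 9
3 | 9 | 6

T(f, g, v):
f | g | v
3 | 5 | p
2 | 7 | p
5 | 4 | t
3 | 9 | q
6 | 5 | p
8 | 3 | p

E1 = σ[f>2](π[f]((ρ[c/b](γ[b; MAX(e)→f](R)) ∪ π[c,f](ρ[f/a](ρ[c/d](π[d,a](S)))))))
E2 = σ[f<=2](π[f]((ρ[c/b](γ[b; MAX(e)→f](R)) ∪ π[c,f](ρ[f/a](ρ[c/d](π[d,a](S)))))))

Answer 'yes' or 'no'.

E1 stepwise |·|:
  R → 4
  γ[b; MAX(e)→f](R) → 3
  ρ[c/b](γ[b; MAX(e)→f](R)) → 3
  S → 3
  π[d,a](S) → 3
  ρ[c/d](π[d,a](S)) → 3
  ρ[f/a](ρ[c/d](π[d,a](S))) → 3
  π[c,f](ρ[f/a](ρ[c/d](π[d,a](S)))) → 3
  (ρ[c/b](γ[b; MAX(e)→f](R)) ∪ π[c,f](ρ[f/a](ρ[c/d](π[d,a](S))))) → 6
  π[f]((ρ[c/b](γ[b; MAX(e)→f](R)) ∪ π[c,f](ρ[f/a](ρ[c/d](π[d,a](S)))))) → 6
  σ[f>2](π[f]((ρ[c/b](γ[b; MAX(e)→f](R)) ∪ π[c,f](ρ[f/a](ρ[c/d](π[d,a](S))))))) → 5
E2 stepwise |·|:
  R → 4
  γ[b; MAX(e)→f](R) → 3
  ρ[c/b](γ[b; MAX(e)→f](R)) → 3
  S → 3
  π[d,a](S) → 3
  ρ[c/d](π[d,a](S)) → 3
  ρ[f/a](ρ[c/d](π[d,a](S))) → 3
  π[c,f](ρ[f/a](ρ[c/d](π[d,a](S)))) → 3
  (ρ[c/b](γ[b; MAX(e)→f](R)) ∪ π[c,f](ρ[f/a](ρ[c/d](π[d,a](S))))) → 6
  π[f]((ρ[c/b](γ[b; MAX(e)→f](R)) ∪ π[c,f](ρ[f/a](ρ[c/d](π[d,a](S)))))) → 6
  σ[f<=2](π[f]((ρ[c/b](γ[b; MAX(e)→f](R)) ∪ π[c,f](ρ[f/a](ρ[c/d](π[d,a](S))))))) → 1

E1 result:
f
3
3
4
6
6
E2 result:
f
2
Witness: (6,) appears 2× in E1 but 0× in E2.

no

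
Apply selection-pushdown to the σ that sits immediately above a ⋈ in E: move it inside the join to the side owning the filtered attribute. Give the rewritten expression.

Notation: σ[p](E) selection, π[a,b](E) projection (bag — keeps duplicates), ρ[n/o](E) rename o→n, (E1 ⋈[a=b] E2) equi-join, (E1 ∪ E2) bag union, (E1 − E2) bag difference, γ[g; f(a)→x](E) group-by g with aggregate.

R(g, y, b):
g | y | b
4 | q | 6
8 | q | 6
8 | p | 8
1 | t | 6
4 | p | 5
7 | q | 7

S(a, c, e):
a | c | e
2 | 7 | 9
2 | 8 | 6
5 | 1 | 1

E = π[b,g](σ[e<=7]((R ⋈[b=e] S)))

σ filters on e, owned by the right side.
E' = π[b,g]((R ⋈[b=e] σ[e<=7](S)))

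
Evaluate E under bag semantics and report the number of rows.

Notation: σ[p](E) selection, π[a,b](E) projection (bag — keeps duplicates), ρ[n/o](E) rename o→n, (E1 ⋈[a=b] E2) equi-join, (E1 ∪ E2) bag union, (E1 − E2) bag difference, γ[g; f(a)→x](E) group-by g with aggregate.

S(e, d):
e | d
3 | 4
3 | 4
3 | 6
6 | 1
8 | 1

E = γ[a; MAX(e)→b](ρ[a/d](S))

Per-node cardinality:
  S → 5
  ρ[a/d](S) → 5
  γ[a; MAX(e)→b](ρ[a/d](S)) → 3

|E| = 3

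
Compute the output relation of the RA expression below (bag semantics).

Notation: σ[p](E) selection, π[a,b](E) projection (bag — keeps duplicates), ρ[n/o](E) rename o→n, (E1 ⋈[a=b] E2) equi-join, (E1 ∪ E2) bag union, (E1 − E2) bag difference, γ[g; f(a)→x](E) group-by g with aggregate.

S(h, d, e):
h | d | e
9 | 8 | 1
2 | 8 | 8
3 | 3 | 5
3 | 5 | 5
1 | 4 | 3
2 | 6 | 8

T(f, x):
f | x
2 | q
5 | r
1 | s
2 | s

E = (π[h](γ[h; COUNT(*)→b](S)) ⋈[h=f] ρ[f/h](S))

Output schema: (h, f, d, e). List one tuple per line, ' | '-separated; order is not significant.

Per-node cardinality:
  S → 6
  γ[h; COUNT(*)→b](S) → 4
  π[h](γ[h; COUNT(*)→b](S)) → 4
  S → 6
  ρ[f/h](S) → 6
  (π[h](γ[h; COUNT(*)→b](S)) ⋈[h=f] ρ[f/h](S)) → 6

== RESULT ==
h | f | d | e
1 | 1 | 4 | 3
2 | 2 | 6 | 8
2 | 2 | 8 | 8
3 | 3 | 3 | 5
3 | 3 | 5 | 5
9 | 9 | 8 | 1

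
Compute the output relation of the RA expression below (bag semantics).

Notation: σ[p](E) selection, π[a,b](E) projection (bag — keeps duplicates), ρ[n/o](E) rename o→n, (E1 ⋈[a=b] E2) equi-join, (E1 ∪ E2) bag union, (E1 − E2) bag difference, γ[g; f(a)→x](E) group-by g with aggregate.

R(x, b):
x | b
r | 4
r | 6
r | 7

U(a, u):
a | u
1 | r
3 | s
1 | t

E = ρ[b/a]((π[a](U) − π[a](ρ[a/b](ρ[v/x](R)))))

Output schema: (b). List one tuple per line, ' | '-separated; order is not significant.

Per-node cardinality:
  U → 3
  π[a](U) → 3
  R → 3
  ρ[v/x](R) → 3
  ρ[a/b](ρ[v/x](R)) → 3
  π[a](ρ[a/b](ρ[v/x](R))) → 3
  (π[a](U) − π[a](ρ[a/b](ρ[v/x](R)))) → 3
  ρ[b/a]((π[a](U) − π[a](ρ[a/b](ρ[v/x](R))))) → 3

== RESULT ==
b
1
1
3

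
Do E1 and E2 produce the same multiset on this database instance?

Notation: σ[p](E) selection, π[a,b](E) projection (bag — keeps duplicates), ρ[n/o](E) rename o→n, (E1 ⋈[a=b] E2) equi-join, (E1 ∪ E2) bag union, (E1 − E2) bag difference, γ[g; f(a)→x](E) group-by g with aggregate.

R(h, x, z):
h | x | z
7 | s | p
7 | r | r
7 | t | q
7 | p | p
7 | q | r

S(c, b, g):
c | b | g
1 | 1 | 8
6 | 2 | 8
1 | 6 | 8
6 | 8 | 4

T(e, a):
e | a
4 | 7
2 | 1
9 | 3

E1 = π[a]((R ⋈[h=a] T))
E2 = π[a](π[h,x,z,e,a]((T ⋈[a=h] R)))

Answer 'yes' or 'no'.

E1 per-node cardinality:
  R → 5
  T → 3
  (R ⋈[h=a] T) → 5
  π[a]((R ⋈[h=a] T)) → 5
E2 per-node cardinality:
  T → 3
  R → 5
  (T ⋈[a=h] R) → 5
  π[h,x,z,e,a]((T ⋈[a=h] R)) → 5
  π[a](π[h,x,z,e,a]((T ⋈[a=h] R))) → 5

E1 and E2 produce the same multiset:
a
7
7
7
7
7

yes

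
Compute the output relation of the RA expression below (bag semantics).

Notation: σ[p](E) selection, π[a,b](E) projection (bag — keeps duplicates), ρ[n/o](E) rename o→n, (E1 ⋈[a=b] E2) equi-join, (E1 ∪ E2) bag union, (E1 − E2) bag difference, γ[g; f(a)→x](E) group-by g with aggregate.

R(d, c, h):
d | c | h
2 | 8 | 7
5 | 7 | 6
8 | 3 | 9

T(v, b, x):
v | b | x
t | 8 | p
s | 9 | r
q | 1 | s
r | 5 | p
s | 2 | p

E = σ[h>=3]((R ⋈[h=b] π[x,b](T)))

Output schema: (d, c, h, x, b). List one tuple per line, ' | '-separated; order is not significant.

Stepwise |·|:
  R → 3
  T → 5
  π[x,b](T) → 5
  (R ⋈[h=b] π[x,b](T)) → 1
  σ[h>=3]((R ⋈[h=b] π[x,b](T))) → 1

== RESULT ==
d | c | h | x | b
8 | 3 | 9 | r | 9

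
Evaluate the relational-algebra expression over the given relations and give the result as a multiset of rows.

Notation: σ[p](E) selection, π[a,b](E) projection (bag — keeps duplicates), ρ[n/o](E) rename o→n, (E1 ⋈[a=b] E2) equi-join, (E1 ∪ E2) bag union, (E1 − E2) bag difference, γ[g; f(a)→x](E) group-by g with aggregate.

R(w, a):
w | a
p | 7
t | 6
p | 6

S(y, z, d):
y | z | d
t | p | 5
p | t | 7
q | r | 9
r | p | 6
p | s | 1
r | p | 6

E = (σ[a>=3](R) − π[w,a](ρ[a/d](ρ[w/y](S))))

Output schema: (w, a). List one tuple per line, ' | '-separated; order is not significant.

Row counts bottom-up:
  R → 3
  σ[a>=3](R) → 3
  S → 6
  ρ[w/y](S) → 6
  ρ[a/d](ρ[w/y](S)) → 6
  π[w,a](ρ[a/d](ρ[w/y](S))) → 6
  (σ[a>=3](R) − π[w,a](ρ[a/d](ρ[w/y](S)))) → 2

== RESULT ==
w | a
p | 6
t | 6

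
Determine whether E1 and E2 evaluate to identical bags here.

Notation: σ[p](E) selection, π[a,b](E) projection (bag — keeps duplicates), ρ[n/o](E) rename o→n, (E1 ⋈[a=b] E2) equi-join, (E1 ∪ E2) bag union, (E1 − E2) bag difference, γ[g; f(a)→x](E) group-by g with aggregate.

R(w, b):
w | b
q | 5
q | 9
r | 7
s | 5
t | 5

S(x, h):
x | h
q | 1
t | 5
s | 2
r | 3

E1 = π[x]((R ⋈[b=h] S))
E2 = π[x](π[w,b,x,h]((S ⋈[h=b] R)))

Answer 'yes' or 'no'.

E1 stepwise |·|:
  R → 5
  S → 4
  (R ⋈[b=h] S) → 3
  π[x]((R ⋈[b=h] S)) → 3
E2 stepwise |·|:
  S → 4
  R → 5
  (S ⋈[h=b] R) → 3
  π[w,b,x,h]((S ⋈[h=b] R)) → 3
  π[x](π[w,b,x,h]((S ⋈[h=b] R))) → 3

E1 and E2 produce the same multiset:
x
t
t
t

yes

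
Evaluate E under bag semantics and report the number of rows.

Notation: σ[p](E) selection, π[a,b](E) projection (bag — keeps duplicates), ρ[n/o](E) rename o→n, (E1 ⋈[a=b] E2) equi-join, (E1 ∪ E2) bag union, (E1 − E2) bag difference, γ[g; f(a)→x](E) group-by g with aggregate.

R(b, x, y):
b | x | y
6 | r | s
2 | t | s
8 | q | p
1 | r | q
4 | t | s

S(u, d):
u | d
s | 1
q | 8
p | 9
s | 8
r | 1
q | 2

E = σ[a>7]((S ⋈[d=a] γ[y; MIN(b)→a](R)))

Per-node cardinality:
  S → 6
  R → 5
  γ[y; MIN(b)→a](R) → 3
  (S ⋈[d=a] γ[y; MIN(b)→a](R)) → 5
  σ[a>7]((S ⋈[d=a] γ[y; MIN(b)→a](R))) → 2

|E| = 2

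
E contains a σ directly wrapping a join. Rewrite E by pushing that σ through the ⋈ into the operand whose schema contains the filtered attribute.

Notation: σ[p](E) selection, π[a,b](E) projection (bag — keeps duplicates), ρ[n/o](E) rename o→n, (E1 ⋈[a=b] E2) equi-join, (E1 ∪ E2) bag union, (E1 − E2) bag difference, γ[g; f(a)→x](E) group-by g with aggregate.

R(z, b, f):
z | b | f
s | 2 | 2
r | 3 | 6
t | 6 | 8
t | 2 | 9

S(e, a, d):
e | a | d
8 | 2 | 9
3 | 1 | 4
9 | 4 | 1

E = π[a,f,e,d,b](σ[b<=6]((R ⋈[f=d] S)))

σ filters on b, owned by the left side.
E' = π[a,f,e,d,b]((σ[b<=6](R) ⋈[f=d] S))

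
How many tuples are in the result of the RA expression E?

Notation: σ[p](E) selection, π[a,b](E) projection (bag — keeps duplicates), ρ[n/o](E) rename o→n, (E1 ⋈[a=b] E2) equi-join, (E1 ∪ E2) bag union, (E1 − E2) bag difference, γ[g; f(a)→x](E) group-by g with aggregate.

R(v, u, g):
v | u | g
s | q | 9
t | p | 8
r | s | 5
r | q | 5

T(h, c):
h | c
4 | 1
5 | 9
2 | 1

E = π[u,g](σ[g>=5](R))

Stepwise |·|:
  R → 4
  σ[g>=5](R) → 4
  π[u,g](σ[g>=5](R)) → 4

|E| = 4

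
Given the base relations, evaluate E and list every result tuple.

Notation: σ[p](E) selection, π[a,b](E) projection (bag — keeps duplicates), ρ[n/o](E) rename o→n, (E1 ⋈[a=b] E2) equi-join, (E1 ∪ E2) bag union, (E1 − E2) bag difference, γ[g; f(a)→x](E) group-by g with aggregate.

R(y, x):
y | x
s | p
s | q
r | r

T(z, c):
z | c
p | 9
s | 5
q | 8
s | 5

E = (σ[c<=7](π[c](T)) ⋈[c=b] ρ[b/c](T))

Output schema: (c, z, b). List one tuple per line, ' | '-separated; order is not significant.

Row counts bottom-up:
  T → 4
  π[c](T) → 4
  σ[c<=7](π[c](T)) → 2
  T → 4
  ρ[b/c](T) → 4
  (σ[c<=7](π[c](T)) ⋈[c=b] ρ[b/c](T)) → 4

== RESULT ==
c | z | b
5 | s | 5
5 | s | 5
5 | s | 5
5 | s | 5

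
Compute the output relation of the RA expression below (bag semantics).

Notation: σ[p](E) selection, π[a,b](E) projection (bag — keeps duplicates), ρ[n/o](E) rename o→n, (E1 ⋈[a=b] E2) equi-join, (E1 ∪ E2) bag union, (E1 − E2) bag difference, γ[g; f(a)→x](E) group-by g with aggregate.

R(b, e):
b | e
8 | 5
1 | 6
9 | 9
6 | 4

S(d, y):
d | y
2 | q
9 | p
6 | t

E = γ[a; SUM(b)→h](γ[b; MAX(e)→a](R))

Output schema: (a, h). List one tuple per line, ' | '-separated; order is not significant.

Row counts bottom-up:
  R → 4
  γ[b; MAX(e)→a](R) → 4
  γ[a; SUM(b)→h](γ[b; MAX(e)→a](R)) → 4

== RESULT ==
a | h
4 | 6
5 | 8
6 | 1
9 | 9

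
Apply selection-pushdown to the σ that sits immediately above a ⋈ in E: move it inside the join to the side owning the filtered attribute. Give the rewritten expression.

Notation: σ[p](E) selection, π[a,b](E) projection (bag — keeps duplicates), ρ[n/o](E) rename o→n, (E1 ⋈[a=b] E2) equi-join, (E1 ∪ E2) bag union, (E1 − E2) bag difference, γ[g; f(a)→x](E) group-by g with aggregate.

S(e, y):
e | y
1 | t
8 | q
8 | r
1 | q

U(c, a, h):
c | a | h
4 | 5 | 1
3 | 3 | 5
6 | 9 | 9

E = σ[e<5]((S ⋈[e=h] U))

σ filters on e, owned by the left side.
E' = (σ[e<5](S) ⋈[e=h] U)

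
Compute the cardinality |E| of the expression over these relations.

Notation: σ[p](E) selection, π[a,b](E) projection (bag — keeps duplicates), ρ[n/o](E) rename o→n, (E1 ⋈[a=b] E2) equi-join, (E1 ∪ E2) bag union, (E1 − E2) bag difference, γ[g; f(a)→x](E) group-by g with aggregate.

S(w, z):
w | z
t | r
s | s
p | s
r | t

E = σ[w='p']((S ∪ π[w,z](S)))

Stepwise |·|:
  S → 4
  S → 4
  π[w,z](S) → 4
  (S ∪ π[w,z](S)) → 8
  σ[w='p']((S ∪ π[w,z](S))) → 2

|E| = 2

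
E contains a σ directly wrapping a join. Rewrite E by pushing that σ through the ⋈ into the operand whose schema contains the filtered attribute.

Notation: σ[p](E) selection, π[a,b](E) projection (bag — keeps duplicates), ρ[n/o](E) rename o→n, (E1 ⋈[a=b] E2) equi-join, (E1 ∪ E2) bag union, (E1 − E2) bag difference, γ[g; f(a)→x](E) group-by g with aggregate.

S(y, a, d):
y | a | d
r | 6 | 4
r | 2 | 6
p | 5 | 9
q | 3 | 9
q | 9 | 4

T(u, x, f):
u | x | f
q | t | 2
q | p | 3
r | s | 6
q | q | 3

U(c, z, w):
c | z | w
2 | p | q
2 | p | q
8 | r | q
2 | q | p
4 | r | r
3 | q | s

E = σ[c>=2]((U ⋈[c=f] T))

σ filters on c, owned by the left side.
E' = (σ[c>=2](U) ⋈[c=f] T)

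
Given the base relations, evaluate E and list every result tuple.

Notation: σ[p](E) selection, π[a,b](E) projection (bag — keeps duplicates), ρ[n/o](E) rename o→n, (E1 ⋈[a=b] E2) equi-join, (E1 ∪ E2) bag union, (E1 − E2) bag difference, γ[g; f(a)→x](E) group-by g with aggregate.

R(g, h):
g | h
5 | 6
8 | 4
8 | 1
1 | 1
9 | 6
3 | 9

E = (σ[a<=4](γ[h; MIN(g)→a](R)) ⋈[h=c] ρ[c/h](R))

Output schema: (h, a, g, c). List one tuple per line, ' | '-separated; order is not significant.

Subexpression sizes:
  R → 6
  γ[h; MIN(g)→a](R) → 4
  σ[a<=4](γ[h; MIN(g)→a](R)) → 2
  R → 6
  ρ[c/h](R) → 6
  (σ[a<=4](γ[h; MIN(g)→a](R)) ⋈[h=c] ρ[c/h](R)) → 3

== RESULT ==
h | a | g | c
1 | 1 | 1 | 1
1 | 1 | 8 | 1
9 | 3 | 3 | 9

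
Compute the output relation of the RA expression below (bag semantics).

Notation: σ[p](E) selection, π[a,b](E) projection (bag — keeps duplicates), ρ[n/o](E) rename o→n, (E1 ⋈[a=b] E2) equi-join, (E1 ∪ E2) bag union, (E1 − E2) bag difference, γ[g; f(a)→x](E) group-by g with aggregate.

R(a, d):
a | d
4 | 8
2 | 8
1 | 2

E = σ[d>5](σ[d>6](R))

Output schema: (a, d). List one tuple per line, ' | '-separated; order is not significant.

Stepwise |·|:
  R → 3
  σ[d>6](R) → 2
  σ[d>5](σ[d>6](R)) → 2

== RESULT ==
a | d
2 | 8
4 | 8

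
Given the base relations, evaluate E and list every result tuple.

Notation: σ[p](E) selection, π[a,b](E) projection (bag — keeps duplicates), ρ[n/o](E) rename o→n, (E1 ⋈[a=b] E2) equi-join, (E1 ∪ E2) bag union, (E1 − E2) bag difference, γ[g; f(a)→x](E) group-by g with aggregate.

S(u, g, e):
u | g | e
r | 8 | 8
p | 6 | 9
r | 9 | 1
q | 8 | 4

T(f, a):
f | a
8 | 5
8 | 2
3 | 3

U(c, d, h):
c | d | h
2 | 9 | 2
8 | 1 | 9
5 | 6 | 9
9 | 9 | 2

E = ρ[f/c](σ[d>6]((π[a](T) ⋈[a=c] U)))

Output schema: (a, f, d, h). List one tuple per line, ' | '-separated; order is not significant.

Per-node cardinality:
  T → 3
  π[a](T) → 3
  U → 4
  (π[a](T) ⋈[a=c] U) → 2
  σ[d>6]((π[a](T) ⋈[a=c] U)) → 1
  ρ[f/c](σ[d>6]((π[a](T) ⋈[a=c] U))) → 1

== RESULT ==
a | f | d | h
2 | 2 | 9 | 2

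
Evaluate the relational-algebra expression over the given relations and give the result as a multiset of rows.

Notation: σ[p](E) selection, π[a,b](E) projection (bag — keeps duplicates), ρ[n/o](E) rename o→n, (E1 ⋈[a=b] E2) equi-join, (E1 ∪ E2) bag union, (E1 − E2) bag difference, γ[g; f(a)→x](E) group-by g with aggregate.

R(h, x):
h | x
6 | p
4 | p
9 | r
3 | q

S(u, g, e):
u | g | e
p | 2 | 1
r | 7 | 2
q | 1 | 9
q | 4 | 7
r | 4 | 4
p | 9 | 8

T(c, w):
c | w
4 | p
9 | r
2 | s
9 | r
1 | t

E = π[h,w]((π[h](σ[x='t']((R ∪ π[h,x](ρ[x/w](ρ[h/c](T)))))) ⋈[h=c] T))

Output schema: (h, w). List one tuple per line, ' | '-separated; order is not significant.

Stepwise |·|:
  R → 4
  T → 5
  ρ[h/c](T) → 5
  ρ[x/w](ρ[h/c](T)) → 5
  π[h,x](ρ[x/w](ρ[h/c](T))) → 5
  (R ∪ π[h,x](ρ[x/w](ρ[h/c](T)))) → 9
  σ[x='t']((R ∪ π[h,x](ρ[x/w](ρ[h/c](T))))) → 1
  π[h](σ[x='t']((R ∪ π[h,x](ρ[x/w](ρ[h/c](T)))))) → 1
  T → 5
  (π[h](σ[x='t']((R ∪ π[h,x](ρ[x/w](ρ[h/c](T)))))) ⋈[h=c] T) → 1
  π[h,w]((π[h](σ[x='t']((R ∪ π[h,x](ρ[x/w](ρ[h/c](T)))))) ⋈[h=c] T)) → 1

== RESULT ==
h | w
1 | t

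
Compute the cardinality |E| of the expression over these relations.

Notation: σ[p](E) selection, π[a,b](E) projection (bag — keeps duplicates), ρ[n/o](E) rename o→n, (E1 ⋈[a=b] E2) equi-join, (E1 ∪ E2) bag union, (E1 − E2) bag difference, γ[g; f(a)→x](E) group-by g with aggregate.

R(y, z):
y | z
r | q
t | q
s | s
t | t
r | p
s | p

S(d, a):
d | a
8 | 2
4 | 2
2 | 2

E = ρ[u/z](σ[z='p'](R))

Subexpression sizes:
  R → 6
  σ[z='p'](R) → 2
  ρ[u/z](σ[z='p'](R)) → 2

|E| = 2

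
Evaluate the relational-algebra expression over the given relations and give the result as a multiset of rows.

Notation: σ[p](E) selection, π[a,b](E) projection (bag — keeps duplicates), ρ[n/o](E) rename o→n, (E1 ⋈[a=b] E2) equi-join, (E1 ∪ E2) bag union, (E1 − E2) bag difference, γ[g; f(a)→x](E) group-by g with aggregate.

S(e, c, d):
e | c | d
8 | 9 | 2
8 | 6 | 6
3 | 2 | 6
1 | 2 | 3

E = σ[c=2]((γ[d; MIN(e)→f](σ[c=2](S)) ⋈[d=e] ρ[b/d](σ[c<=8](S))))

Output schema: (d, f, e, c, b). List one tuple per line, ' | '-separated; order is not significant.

Row counts bottom-up:
  S → 4
  σ[c=2](S) → 2
  γ[d; MIN(e)→f](σ[c=2](S)) → 2
  S → 4
  σ[c<=8](S) → 3
  ρ[b/d](σ[c<=8](S)) → 3
  (γ[d; MIN(e)→f](σ[c=2](S)) ⋈[d=e] ρ[b/d](σ[c<=8](S))) → 1
  σ[c=2]((γ[d; MIN(e)→f](σ[c=2](S)) ⋈[d=e] ρ[b/d](σ[c<=8](S)))) → 1

== RESULT ==
d | f | e | c | b
3 | 1 | 3 | 2 | 6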